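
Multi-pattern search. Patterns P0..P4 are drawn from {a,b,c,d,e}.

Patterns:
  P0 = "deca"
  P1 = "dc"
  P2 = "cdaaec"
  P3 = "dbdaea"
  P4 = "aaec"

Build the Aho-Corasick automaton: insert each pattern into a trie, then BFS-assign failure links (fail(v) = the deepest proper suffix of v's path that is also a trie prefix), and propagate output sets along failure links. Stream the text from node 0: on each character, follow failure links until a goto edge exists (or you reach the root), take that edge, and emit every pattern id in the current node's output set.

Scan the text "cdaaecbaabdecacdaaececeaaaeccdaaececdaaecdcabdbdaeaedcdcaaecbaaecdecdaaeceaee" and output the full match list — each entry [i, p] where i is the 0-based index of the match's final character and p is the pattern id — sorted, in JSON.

Construct AC machine:
Trie nodes:
  n0 'ε': a→17 c→6 d→1
  n1 'd': b→12 c→5 e→2
  n2 'de': c→3
  n3 'dec': a→4
  n4 'deca': ·  [P0 ends]
  n5 'dc': ·  [P1 ends]
  n6 'c': d→7
  n7 'cd': a→8
  n8 'cda': a→9
  n9 'cdaa': e→10
  n10 'cdaae': c→11
  n11 'cdaaec': ·  [P2 ends]
  n12 'db': d→13
  n13 'dbd': a→14
  n14 'dbda': e→15
  n15 'dbdae': a→16
  n16 'dbdaea': ·  [P3 ends]
  n17 'a': a→18
  n18 'aa': e→19
  n19 'aae': c→20
  n20 'aaec': ·  [P4 ends]

Failure links (BFS by depth):
  fail(1) 'd': from fail(0)=0 chase 'd': 0 ⇒ 0;  out=∅∪out(0)=∅
  fail(6) 'c': from fail(0)=0 chase 'c': 0 ⇒ 0;  out=∅∪out(0)=∅
  fail(17) 'a': from fail(0)=0 chase 'a': 0 ⇒ 0;  out=∅∪out(0)=∅
  fail(2) 'de': from fail(1)=0 chase 'e': 0 ⇒ 0;  out=∅∪out(0)=∅
  fail(5) 'dc': from fail(1)=0 chase 'c': 0 ⇒ 6;  out={1}∪out(6)={1}
  fail(7) 'cd': from fail(6)=0 chase 'd': 0 ⇒ 1;  out=∅∪out(1)=∅
  fail(12) 'db': from fail(1)=0 chase 'b': 0 ⇒ 0;  out=∅∪out(0)=∅
  fail(18) 'aa': from fail(17)=0 chase 'a': 0 ⇒ 17;  out=∅∪out(17)=∅
  fail(3) 'dec': from fail(2)=0 chase 'c': 0 ⇒ 6;  out=∅∪out(6)=∅
  fail(8) 'cda': from fail(7)=1 chase 'a': 1→0 ⇒ 17;  out=∅∪out(17)=∅
  fail(13) 'dbd': from fail(12)=0 chase 'd': 0 ⇒ 1;  out=∅∪out(1)=∅
  fail(19) 'aae': from fail(18)=17 chase 'e': 17→0 ⇒ 0;  out=∅∪out(0)=∅
  fail(4) 'deca': from fail(3)=6 chase 'a': 6→0 ⇒ 17;  out={0}∪out(17)={0}
  fail(9) 'cdaa': from fail(8)=17 chase 'a': 17 ⇒ 18;  out=∅∪out(18)=∅
  fail(14) 'dbda': from fail(13)=1 chase 'a': 1→0 ⇒ 17;  out=∅∪out(17)=∅
  fail(20) 'aaec': from fail(19)=0 chase 'c': 0 ⇒ 6;  out={4}∪out(6)={4}
  fail(10) 'cdaae': from fail(9)=18 chase 'e': 18 ⇒ 19;  out=∅∪out(19)=∅
  fail(15) 'dbdae': from fail(14)=17 chase 'e': 17→0 ⇒ 0;  out=∅∪out(0)=∅
  fail(11) 'cdaaec': from fail(10)=19 chase 'c': 19 ⇒ 20;  out={2}∪out(20)={2,4}
  fail(16) 'dbdaea': from fail(15)=0 chase 'a': 0 ⇒ 17;  out={3}∪out(17)={3}

Run:
[0] read 'c'  n0⇒n6
[1] read 'd'  n6⇒n7
[2] read 'a'  n7⇒n8
[3] read 'a'  n8⇒n9
[4] read 'e'  n9⇒n10
[5] read 'c'  n10⇒n11  emit P2@[0:5],P4@[2:5]
[6] read 'b'  n11⇒n0 (fail-walked)
[7] read 'a'  n0⇒n17
[8] read 'a'  n17⇒n18
[9] read 'b'  n18⇒n0 (fail-walked)
[10] read 'd'  n0⇒n1
[11] read 'e'  n1⇒n2
[12] read 'c'  n2⇒n3
[13] read 'a'  n3⇒n4  emit P0@[10:13]
[14] read 'c'  n4⇒n6 (fail-walked)
[15] read 'd'  n6⇒n7
[16] read 'a'  n7⇒n8
[17] read 'a'  n8⇒n9
[18] read 'e'  n9⇒n10
[19] read 'c'  n10⇒n11  emit P2@[14:19],P4@[16:19]
[20] read 'e'  n11⇒n0 (fail-walked)
[21] read 'c'  n0⇒n6
[22] read 'e'  n6⇒n0 (fail-walked)
[23] read 'a'  n0⇒n17
[24] read 'a'  n17⇒n18
[25] read 'a'  n18⇒n18 (fail-walked)
[26] read 'e'  n18⇒n19
[27] read 'c'  n19⇒n20  emit P4@[24:27]
[28] read 'c'  n20⇒n6 (fail-walked)
[29] read 'd'  n6⇒n7
[30] read 'a'  n7⇒n8
[31] read 'a'  n8⇒n9
[32] read 'e'  n9⇒n10
[33] read 'c'  n10⇒n11  emit P2@[28:33],P4@[30:33]
[34] read 'e'  n11⇒n0 (fail-walked)
[35] read 'c'  n0⇒n6
[36] read 'd'  n6⇒n7
[37] read 'a'  n7⇒n8
[38] read 'a'  n8⇒n9
[39] read 'e'  n9⇒n10
[40] read 'c'  n10⇒n11  emit P2@[35:40],P4@[37:40]
[41] read 'd'  n11⇒n7 (fail-walked)
[42] read 'c'  n7⇒n5 (fail-walked)  emit P1@[41:42]
[43] read 'a'  n5⇒n17 (fail-walked)
[44] read 'b'  n17⇒n0 (fail-walked)
[45] read 'd'  n0⇒n1
[46] read 'b'  n1⇒n12
[47] read 'd'  n12⇒n13
[48] read 'a'  n13⇒n14
[49] read 'e'  n14⇒n15
[50] read 'a'  n15⇒n16  emit P3@[45:50]
[51] read 'e'  n16⇒n0 (fail-walked)
[52] read 'd'  n0⇒n1
[53] read 'c'  n1⇒n5  emit P1@[52:53]
[54] read 'd'  n5⇒n7 (fail-walked)
[55] read 'c'  n7⇒n5 (fail-walked)  emit P1@[54:55]
[56] read 'a'  n5⇒n17 (fail-walked)
[57] read 'a'  n17⇒n18
[58] read 'e'  n18⇒n19
[59] read 'c'  n19⇒n20  emit P4@[56:59]
[60] read 'b'  n20⇒n0 (fail-walked)
[61] read 'a'  n0⇒n17
[62] read 'a'  n17⇒n18
[63] read 'e'  n18⇒n19
[64] read 'c'  n19⇒n20  emit P4@[61:64]
[65] read 'd'  n20⇒n7 (fail-walked)
[66] read 'e'  n7⇒n2 (fail-walked)
[67] read 'c'  n2⇒n3
[68] read 'd'  n3⇒n7 (fail-walked)
[69] read 'a'  n7⇒n8
[70] read 'a'  n8⇒n9
[71] read 'e'  n9⇒n10
[72] read 'c'  n10⇒n11  emit P2@[67:72],P4@[69:72]
[73] read 'e'  n11⇒n0 (fail-walked)
[74] read 'a'  n0⇒n17
[75] read 'e'  n17⇒n0 (fail-walked)
[76] read 'e'  n0⇒n0

Matches: [[5,2],[5,4],[13,0],[19,2],[19,4],[27,4],[33,2],[33,4],[40,2],[40,4],[42,1],[50,3],[53,1],[55,1],[59,4],[64,4],[72,2],[72,4]]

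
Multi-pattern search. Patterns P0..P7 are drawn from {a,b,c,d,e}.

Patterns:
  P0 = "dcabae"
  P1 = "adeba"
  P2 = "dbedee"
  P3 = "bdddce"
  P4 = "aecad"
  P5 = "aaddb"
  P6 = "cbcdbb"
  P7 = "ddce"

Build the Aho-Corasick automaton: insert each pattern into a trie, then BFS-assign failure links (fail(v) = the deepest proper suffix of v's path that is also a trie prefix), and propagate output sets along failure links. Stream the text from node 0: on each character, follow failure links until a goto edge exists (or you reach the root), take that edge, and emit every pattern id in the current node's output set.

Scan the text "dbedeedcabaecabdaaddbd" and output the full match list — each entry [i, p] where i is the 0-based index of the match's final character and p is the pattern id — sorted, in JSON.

Build automaton:
Trie (insert patterns):
  n0 'ε': a→7 b→17 c→31 d→1
  n1 'd': b→12 c→2 d→37
  n2 'dc': a→3
  n3 'dca': b→4
  n4 'dcab': a→5
  n5 'dcaba': e→6
  n6 'dcabae': ·  ←P0
  n7 'a': a→27 d→8 e→23
  n8 'ad': e→9
  n9 'ade': b→10
  n10 'adeb': a→11
  n11 'adeba': ·  ←P1
  n12 'db': e→13
  n13 'dbe': d→14
  n14 'dbed': e→15
  n15 'dbede': e→16
  n16 'dbedee': ·  ←P2
  n17 'b': d→18
  n18 'bd': d→19
  n19 'bdd': d→20
  n20 'bddd': c→21
  n21 'bdddc': e→22
  n22 'bdddce': ·  ←P3
  n23 'ae': c→24
  n24 'aec': a→25
  n25 'aeca': d→26
  n26 'aecad': ·  ←P4
  n27 'aa': d→28
  n28 'aad': d→29
  n29 'aadd': b→30
  n30 'aaddb': ·  ←P5
  n31 'c': b→32
  n32 'cb': c→33
  n33 'cbc': d→34
  n34 'cbcd': b→35
  n35 'cbcdb': b→36
  n36 'cbcdbb': ·  ←P6
  n37 'dd': c→38
  n38 'ddc': e→39
  n39 'ddce': ·  ←P7

BFS fail/out derivation:
  n1('d'): parent n0 fail=0; on 'd' 0 → fail=0;  out ∅∪∅=∅
  n7('a'): parent n0 fail=0; on 'a' 0 → fail=0;  out ∅∪∅=∅
  n17('b'): parent n0 fail=0; on 'b' 0 → fail=0;  out ∅∪∅=∅
  n31('c'): parent n0 fail=0; on 'c' 0 → fail=0;  out ∅∪∅=∅
  n2('dc'): parent n1 fail=0; on 'c' 0 → fail=31;  out ∅∪∅=∅
  n8('ad'): parent n7 fail=0; on 'd' 0 → fail=1;  out ∅∪∅=∅
  n12('db'): parent n1 fail=0; on 'b' 0 → fail=17;  out ∅∪∅=∅
  n18('bd'): parent n17 fail=0; on 'd' 0 → fail=1;  out ∅∪∅=∅
  n23('ae'): parent n7 fail=0; on 'e' 0 → fail=0;  out ∅∪∅=∅
  n27('aa'): parent n7 fail=0; on 'a' 0 → fail=7;  out ∅∪∅=∅
  n32('cb'): parent n31 fail=0; on 'b' 0 → fail=17;  out ∅∪∅=∅
  n37('dd'): parent n1 fail=0; on 'd' 0 → fail=1;  out ∅∪∅=∅
  n3('dca'): parent n2 fail=31; on 'a' 31→0 → fail=7;  out ∅∪∅=∅
  n9('ade'): parent n8 fail=1; on 'e' 1→0 → fail=0;  out ∅∪∅=∅
  n13('dbe'): parent n12 fail=17; on 'e' 17→0 → fail=0;  out ∅∪∅=∅
  n19('bdd'): parent n18 fail=1; on 'd' 1 → fail=37;  out ∅∪∅=∅
  n24('aec'): parent n23 fail=0; on 'c' 0 → fail=31;  out ∅∪∅=∅
  n28('aad'): parent n27 fail=7; on 'd' 7 → fail=8;  out ∅∪∅=∅
  n33('cbc'): parent n32 fail=17; on 'c' 17→0 → fail=31;  out ∅∪∅=∅
  n38('ddc'): parent n37 fail=1; on 'c' 1 → fail=2;  out ∅∪∅=∅
  n4('dcab'): parent n3 fail=7; on 'b' 7→0 → fail=17;  out ∅∪∅=∅
  n10('adeb'): parent n9 fail=0; on 'b' 0 → fail=17;  out ∅∪∅=∅
  n14('dbed'): parent n13 fail=0; on 'd' 0 → fail=1;  out ∅∪∅=∅
  n20('bddd'): parent n19 fail=37; on 'd' 37→1 → fail=37;  out ∅∪∅=∅
  n25('aeca'): parent n24 fail=31; on 'a' 31→0 → fail=7;  out ∅∪∅=∅
  n29('aadd'): parent n28 fail=8; on 'd' 8→1 → fail=37;  out ∅∪∅=∅
  n34('cbcd'): parent n33 fail=31; on 'd' 31→0 → fail=1;  out ∅∪∅=∅
  n39('ddce'): parent n38 fail=2; on 'e' 2→31→0 → fail=0;  out {7}∪∅={7}
  n5('dcaba'): parent n4 fail=17; on 'a' 17→0 → fail=7;  out ∅∪∅=∅
  n11('adeba'): parent n10 fail=17; on 'a' 17→0 → fail=7;  out {1}∪∅={1}
  n15('dbede'): parent n14 fail=1; on 'e' 1→0 → fail=0;  out ∅∪∅=∅
  n21('bdddc'): parent n20 fail=37; on 'c' 37 → fail=38;  out ∅∪∅=∅
  n26('aecad'): parent n25 fail=7; on 'd' 7 → fail=8;  out {4}∪∅={4}
  n30('aaddb'): parent n29 fail=37; on 'b' 37→1 → fail=12;  out {5}∪∅={5}
  n35('cbcdb'): parent n34 fail=1; on 'b' 1 → fail=12;  out ∅∪∅=∅
  n6('dcabae'): parent n5 fail=7; on 'e' 7 → fail=23;  out {0}∪∅={0}
  n16('dbedee'): parent n15 fail=0; on 'e' 0 → fail=0;  out {2}∪∅={2}
  n22('bdddce'): parent n21 fail=38; on 'e' 38 → fail=39;  out {3}∪{7}={3,7}
  n36('cbcdbb'): parent n35 fail=12; on 'b' 12→17→0 → fail=17;  out {6}∪∅={6}

Scan:
i=0 'd': node 0→1
i=1 'b': node 1→12
i=2 'e': node 12→13
i=3 'd': node 13→14
i=4 'e': node 14→15
i=5 'e': node 15→16  ** P2@[0:5]
i=6 'd': node 16→1 (via fail)
i=7 'c': node 1→2
i=8 'a': node 2→3
i=9 'b': node 3→4
i=10 'a': node 4→5
i=11 'e': node 5→6  ** P0@[6:11]
i=12 'c': node 6→24 (via fail)
i=13 'a': node 24→25
i=14 'b': node 25→17 (via fail)
i=15 'd': node 17→18
i=16 'a': node 18→7 (via fail)
i=17 'a': node 7→27
i=18 'd': node 27→28
i=19 'd': node 28→29
i=20 'b': node 29→30  ** P5@[16:20]
i=21 'd': node 30→18 (via fail)

Result: [[5,2],[11,0],[20,5]]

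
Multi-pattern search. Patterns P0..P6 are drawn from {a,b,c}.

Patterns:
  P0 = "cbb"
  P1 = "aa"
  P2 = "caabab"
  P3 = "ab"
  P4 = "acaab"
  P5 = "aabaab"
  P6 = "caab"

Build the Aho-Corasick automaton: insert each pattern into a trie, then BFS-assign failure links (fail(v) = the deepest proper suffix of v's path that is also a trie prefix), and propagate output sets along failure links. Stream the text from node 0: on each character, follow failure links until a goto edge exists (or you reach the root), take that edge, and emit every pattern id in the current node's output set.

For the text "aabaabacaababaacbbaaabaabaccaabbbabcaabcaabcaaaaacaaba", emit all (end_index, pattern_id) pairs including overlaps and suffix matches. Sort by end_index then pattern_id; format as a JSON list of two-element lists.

Build automaton:
Trie nodes:
  n0 'ε': a→4 c→1
  n1 'c': a→6 b→2
  n2 'cb': b→3
  n3 'cbb': ·  ←P0
  n4 'a': a→5 b→11 c→12
  n5 'aa': b→16  ←P1
  n6 'ca': a→7
  n7 'caa': b→8
  n8 'caab': a→9  ←P6
  n9 'caaba': b→10
  n10 'caabab': ·  ←P2
  n11 'ab': ·  ←P3
  n12 'ac': a→13
  n13 'aca': a→14
  n14 'acaa': b→15
  n15 'acaab': ·  ←P4
  n16 'aab': a→17
  n17 'aaba': a→18
  n18 'aabaa': b→19
  n19 'aabaab': ·  ←P5

BFS fail/out derivation:
  n1('c'): parent n0 fail=0; on 'c' 0 → fail=0;  out ∅∪∅=∅
  n4('a'): parent n0 fail=0; on 'a' 0 → fail=0;  out ∅∪∅=∅
  n2('cb'): parent n1 fail=0; on 'b' 0 → fail=0;  out ∅∪∅=∅
  n5('aa'): parent n4 fail=0; on 'a' 0 → fail=4;  out {1}∪∅={1}
  n6('ca'): parent n1 fail=0; on 'a' 0 → fail=4;  out ∅∪∅=∅
  n11('ab'): parent n4 fail=0; on 'b' 0 → fail=0;  out {3}∪∅={3}
  n12('ac'): parent n4 fail=0; on 'c' 0 → fail=1;  out ∅∪∅=∅
  n3('cbb'): parent n2 fail=0; on 'b' 0 → fail=0;  out {0}∪∅={0}
  n7('caa'): parent n6 fail=4; on 'a' 4 → fail=5;  out ∅∪{1}={1}
  n13('aca'): parent n12 fail=1; on 'a' 1 → fail=6;  out ∅∪∅=∅
  n16('aab'): parent n5 fail=4; on 'b' 4 → fail=11;  out ∅∪{3}={3}
  n8('caab'): parent n7 fail=5; on 'b' 5 → fail=16;  out {6}∪{3}={3,6}
  n14('acaa'): parent n13 fail=6; on 'a' 6 → fail=7;  out ∅∪{1}={1}
  n17('aaba'): parent n16 fail=11; on 'a' 11→0 → fail=4;  out ∅∪∅=∅
  n9('caaba'): parent n8 fail=16; on 'a' 16 → fail=17;  out ∅∪∅=∅
  n15('acaab'): parent n14 fail=7; on 'b' 7 → fail=8;  out {4}∪{3,6}={3,4,6}
  n18('aabaa'): parent n17 fail=4; on 'a' 4 → fail=5;  out ∅∪{1}={1}
  n10('caabab'): parent n9 fail=17; on 'b' 17→4 → fail=11;  out {2}∪{3}={2,3}
  n19('aabaab'): parent n18 fail=5; on 'b' 5 → fail=16;  out {5}∪{3}={3,5}

Text stream:
pos 0 'a': at 4
pos 1 'a': at 5  emit P1@[0:1]
pos 2 'b': at 16  emit P3@[1:2]
pos 3 'a': at 17
pos 4 'a': at 18  emit P1@[3:4]
pos 5 'b': at 19  emit P3@[4:5],P5@[0:5]
pos 6 'a': at 17 (via fail)
pos 7 'c': at 12 (via fail)
pos 8 'a': at 13
pos 9 'a': at 14  emit P1@[8:9]
pos 10 'b': at 15  emit P3@[9:10],P4@[6:10],P6@[7:10]
pos 11 'a': at 9 (via fail)
pos 12 'b': at 10  emit P2@[7:12],P3@[11:12]
pos 13 'a': at 4 (via fail)
pos 14 'a': at 5  emit P1@[13:14]
pos 15 'c': at 12 (via fail)
pos 16 'b': at 2 (via fail)
pos 17 'b': at 3  emit P0@[15:17]
pos 18 'a': at 4 (via fail)
pos 19 'a': at 5  emit P1@[18:19]
pos 20 'a': at 5 (via fail)  emit P1@[19:20]
pos 21 'b': at 16  emit P3@[20:21]
pos 22 'a': at 17
pos 23 'a': at 18  emit P1@[22:23]
pos 24 'b': at 19  emit P3@[23:24],P5@[19:24]
pos 25 'a': at 17 (via fail)
pos 26 'c': at 12 (via fail)
pos 27 'c': at 1 (via fail)
pos 28 'a': at 6
pos 29 'a': at 7  emit P1@[28:29]
pos 30 'b': at 8  emit P3@[29:30],P6@[27:30]
pos 31 'b': at 0 (via fail)
pos 32 'b': at 0
pos 33 'a': at 4
pos 34 'b': at 11  emit P3@[33:34]
pos 35 'c': at 1 (via fail)
pos 36 'a': at 6
pos 37 'a': at 7  emit P1@[36:37]
pos 38 'b': at 8  emit P3@[37:38],P6@[35:38]
pos 39 'c': at 1 (via fail)
pos 40 'a': at 6
pos 41 'a': at 7  emit P1@[40:41]
pos 42 'b': at 8  emit P3@[41:42],P6@[39:42]
pos 43 'c': at 1 (via fail)
pos 44 'a': at 6
pos 45 'a': at 7  emit P1@[44:45]
pos 46 'a': at 5 (via fail)  emit P1@[45:46]
pos 47 'a': at 5 (via fail)  emit P1@[46:47]
pos 48 'a': at 5 (via fail)  emit P1@[47:48]
pos 49 'c': at 12 (via fail)
pos 50 'a': at 13
pos 51 'a': at 14  emit P1@[50:51]
pos 52 'b': at 15  emit P3@[51:52],P4@[48:52],P6@[49:52]
pos 53 'a': at 9 (via fail)

Matches: [[1,1],[2,3],[4,1],[5,3],[5,5],[9,1],[10,3],[10,4],[10,6],[12,2],[12,3],[14,1],[17,0],[19,1],[20,1],[21,3],[23,1],[24,3],[24,5],[29,1],[30,3],[30,6],[34,3],[37,1],[38,3],[38,6],[41,1],[42,3],[42,6],[45,1],[46,1],[47,1],[48,1],[51,1],[52,3],[52,4],[52,6]]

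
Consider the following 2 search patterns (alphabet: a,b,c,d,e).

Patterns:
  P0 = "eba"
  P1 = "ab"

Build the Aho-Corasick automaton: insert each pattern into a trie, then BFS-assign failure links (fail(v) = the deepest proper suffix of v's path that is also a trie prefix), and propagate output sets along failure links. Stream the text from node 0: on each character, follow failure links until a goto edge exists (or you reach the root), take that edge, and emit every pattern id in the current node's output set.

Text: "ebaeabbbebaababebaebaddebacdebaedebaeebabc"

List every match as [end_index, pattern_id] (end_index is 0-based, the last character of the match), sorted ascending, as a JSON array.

Build:
Trie (insert patterns):
  0='ε' goto a→4 e→1
  1='e' goto b→2
  2='eb' goto a→3
  3='eba' goto ·  ←P0
  4='a' goto b→5
  5='ab' goto ·  ←P1

BFS fail/out derivation:
  fail(1) 'e': from fail(0)=0 chase 'e': 0 ⇒ 0;  out=∅∪out(0)=∅
  fail(4) 'a': from fail(0)=0 chase 'a': 0 ⇒ 0;  out=∅∪out(0)=∅
  fail(2) 'eb': from fail(1)=0 chase 'b': 0 ⇒ 0;  out=∅∪out(0)=∅
  fail(5) 'ab': from fail(4)=0 chase 'b': 0 ⇒ 0;  out={1}∪out(0)={1}
  fail(3) 'eba': from fail(2)=0 chase 'a': 0 ⇒ 4;  out={0}∪out(4)={0}

Text stream:
i=0 'e': node 0→1
i=1 'b': node 1→2
i=2 'a': node 2→3  emit P0@[0:2]
i=3 'e': node 3→1 (via fail)
i=4 'a': node 1→4 (via fail)
i=5 'b': node 4→5  emit P1@[4:5]
i=6 'b': node 5→0 (via fail)
i=7 'b': node 0→0
i=8 'e': node 0→1
i=9 'b': node 1→2
i=10 'a': node 2→3  emit P0@[8:10]
i=11 'a': node 3→4 (via fail)
i=12 'b': node 4→5  emit P1@[11:12]
i=13 'a': node 5→4 (via fail)
i=14 'b': node 4→5  emit P1@[13:14]
i=15 'e': node 5→1 (via fail)
i=16 'b': node 1→2
i=17 'a': node 2→3  emit P0@[15:17]
i=18 'e': node 3→1 (via fail)
i=19 'b': node 1→2
i=20 'a': node 2→3  emit P0@[18:20]
i=21 'd': node 3→0 (via fail)
i=22 'd': node 0→0
i=23 'e': node 0→1
i=24 'b': node 1→2
i=25 'a': node 2→3  emit P0@[23:25]
i=26 'c': node 3→0 (via fail)
i=27 'd': node 0→0
i=28 'e': node 0→1
i=29 'b': node 1→2
i=30 'a': node 2→3  emit P0@[28:30]
i=31 'e': node 3→1 (via fail)
i=32 'd': node 1→0 (via fail)
i=33 'e': node 0→1
i=34 'b': node 1→2
i=35 'a': node 2→3  emit P0@[33:35]
i=36 'e': node 3→1 (via fail)
i=37 'e': node 1→1 (via fail)
i=38 'b': node 1→2
i=39 'a': node 2→3  emit P0@[37:39]
i=40 'b': node 3→5 (via fail)  emit P1@[39:40]
i=41 'c': node 5→0 (via fail)

All matches (sorted): [[2,0],[5,1],[10,0],[12,1],[14,1],[17,0],[20,0],[25,0],[30,0],[35,0],[39,0],[40,1]]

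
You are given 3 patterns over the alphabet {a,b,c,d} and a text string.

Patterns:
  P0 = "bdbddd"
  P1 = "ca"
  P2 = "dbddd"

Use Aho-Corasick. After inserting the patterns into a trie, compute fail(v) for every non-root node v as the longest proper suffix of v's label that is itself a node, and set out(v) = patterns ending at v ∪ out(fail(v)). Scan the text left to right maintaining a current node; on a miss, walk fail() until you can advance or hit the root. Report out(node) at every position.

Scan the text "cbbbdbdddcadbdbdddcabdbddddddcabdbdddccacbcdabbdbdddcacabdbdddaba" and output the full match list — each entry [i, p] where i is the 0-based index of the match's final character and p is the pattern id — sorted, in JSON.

Build:
Trie (insert patterns):
  n0 'ε': b→1 c→7 d→9
  n1 'b': d→2
  n2 'bd': b→3
  n3 'bdb': d→4
  n4 'bdbd': d→5
  n5 'bdbdd': d→6
  n6 'bdbddd': ·  ←P0
  n7 'c': a→8
  n8 'ca': ·  ←P1
  n9 'd': b→10
  n10 'db': d→11
  n11 'dbd': d→12
  n12 'dbdd': d→13
  n13 'dbddd': ·  ←P2

BFS fail/out derivation:
  n1('b'): parent n0 fail=0; on 'b' 0 → fail=0;  out ∅∪∅=∅
  n7('c'): parent n0 fail=0; on 'c' 0 → fail=0;  out ∅∪∅=∅
  n9('d'): parent n0 fail=0; on 'd' 0 → fail=0;  out ∅∪∅=∅
  n2('bd'): parent n1 fail=0; on 'd' 0 → fail=9;  out ∅∪∅=∅
  n8('ca'): parent n7 fail=0; on 'a' 0 → fail=0;  out {1}∪∅={1}
  n10('db'): parent n9 fail=0; on 'b' 0 → fail=1;  out ∅∪∅=∅
  n3('bdb'): parent n2 fail=9; on 'b' 9 → fail=10;  out ∅∪∅=∅
  n11('dbd'): parent n10 fail=1; on 'd' 1 → fail=2;  out ∅∪∅=∅
  n4('bdbd'): parent n3 fail=10; on 'd' 10 → fail=11;  out ∅∪∅=∅
  n12('dbdd'): parent n11 fail=2; on 'd' 2→9→0 → fail=9;  out ∅∪∅=∅
  n5('bdbdd'): parent n4 fail=11; on 'd' 11 → fail=12;  out ∅∪∅=∅
  n13('dbddd'): parent n12 fail=9; on 'd' 9→0 → fail=9;  out {2}∪∅={2}
  n6('bdbddd'): parent n5 fail=12; on 'd' 12 → fail=13;  out {0}∪{2}={0,2}

Run:
pos 0 'c': at 7
pos 1 'b': at 1 ·f
pos 2 'b': at 1 ·f
pos 3 'b': at 1 ·f
pos 4 'd': at 2
pos 5 'b': at 3
pos 6 'd': at 4
pos 7 'd': at 5
pos 8 'd': at 6  → match P0@[3:8],P2@[4:8]
pos 9 'c': at 7 ·f
pos 10 'a': at 8  → match P1@[9:10]
pos 11 'd': at 9 ·f
pos 12 'b': at 10
pos 13 'd': at 11
pos 14 'b': at 3 ·f
pos 15 'd': at 4
pos 16 'd': at 5
pos 17 'd': at 6  → match P0@[12:17],P2@[13:17]
pos 18 'c': at 7 ·f
pos 19 'a': at 8  → match P1@[18:19]
pos 20 'b': at 1 ·f
pos 21 'd': at 2
pos 22 'b': at 3
pos 23 'd': at 4
pos 24 'd': at 5
pos 25 'd': at 6  → match P0@[20:25],P2@[21:25]
pos 26 'd': at 9 ·f
pos 27 'd': at 9 ·f
pos 28 'd': at 9 ·f
pos 29 'c': at 7 ·f
pos 30 'a': at 8  → match P1@[29:30]
pos 31 'b': at 1 ·f
pos 32 'd': at 2
pos 33 'b': at 3
pos 34 'd': at 4
pos 35 'd': at 5
pos 36 'd': at 6  → match P0@[31:36],P2@[32:36]
pos 37 'c': at 7 ·f
pos 38 'c': at 7 ·f
pos 39 'a': at 8  → match P1@[38:39]
pos 40 'c': at 7 ·f
pos 41 'b': at 1 ·f
pos 42 'c': at 7 ·f
pos 43 'd': at 9 ·f
pos 44 'a': at 0 ·f
pos 45 'b': at 1
pos 46 'b': at 1 ·f
pos 47 'd': at 2
pos 48 'b': at 3
pos 49 'd': at 4
pos 50 'd': at 5
pos 51 'd': at 6  → match P0@[46:51],P2@[47:51]
pos 52 'c': at 7 ·f
pos 53 'a': at 8  → match P1@[52:53]
pos 54 'c': at 7 ·f
pos 55 'a': at 8  → match P1@[54:55]
pos 56 'b': at 1 ·f
pos 57 'd': at 2
pos 58 'b': at 3
pos 59 'd': at 4
pos 60 'd': at 5
pos 61 'd': at 6  → match P0@[56:61],P2@[57:61]
pos 62 'a': at 0 ·f
pos 63 'b': at 1
pos 64 'a': at 0 ·f

Matches: [[8,0],[8,2],[10,1],[17,0],[17,2],[19,1],[25,0],[25,2],[30,1],[36,0],[36,2],[39,1],[51,0],[51,2],[53,1],[55,1],[61,0],[61,2]]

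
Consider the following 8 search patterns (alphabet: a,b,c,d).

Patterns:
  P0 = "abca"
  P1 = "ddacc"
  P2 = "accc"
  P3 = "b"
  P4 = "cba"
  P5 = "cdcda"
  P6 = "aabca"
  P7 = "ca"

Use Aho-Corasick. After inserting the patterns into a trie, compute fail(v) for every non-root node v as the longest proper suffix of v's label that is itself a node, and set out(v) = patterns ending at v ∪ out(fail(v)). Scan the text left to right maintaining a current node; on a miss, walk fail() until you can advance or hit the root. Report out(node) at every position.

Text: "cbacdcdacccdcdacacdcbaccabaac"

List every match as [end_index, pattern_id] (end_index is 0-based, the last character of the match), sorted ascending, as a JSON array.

Build:
Trie (insert patterns):
  n0 'ε': a→1 b→13 c→14 d→5
  n1 'a': a→21 b→2 c→10
  n2 'ab': c→3
  n3 'abc': a→4
  n4 'abca': ·  [P0 ends]
  n5 'd': d→6
  n6 'dd': a→7
  n7 'dda': c→8
  n8 'ddac': c→9
  n9 'ddacc': ·  [P1 ends]
  n10 'ac': c→11
  n11 'acc': c→12
  n12 'accc': ·  [P2 ends]
  n13 'b': ·  [P3 ends]
  n14 'c': a→25 b→15 d→17
  n15 'cb': a→16
  n16 'cba': ·  [P4 ends]
  n17 'cd': c→18
  n18 'cdc': d→19
  n19 'cdcd': a→20
  n20 'cdcda': ·  [P5 ends]
  n21 'aa': b→22
  n22 'aab': c→23
  n23 'aabc': a→24
  n24 'aabca': ·  [P6 ends]
  n25 'ca': ·  [P7 ends]

Failure links (BFS by depth):
  n1('a'): parent n0 fail=0; on 'a' 0 → fail=0;  out ∅∪∅=∅
  n5('d'): parent n0 fail=0; on 'd' 0 → fail=0;  out ∅∪∅=∅
  n13('b'): parent n0 fail=0; on 'b' 0 → fail=0;  out {3}∪∅={3}
  n14('c'): parent n0 fail=0; on 'c' 0 → fail=0;  out ∅∪∅=∅
  n2('ab'): parent n1 fail=0; on 'b' 0 → fail=13;  out ∅∪{3}={3}
  n6('dd'): parent n5 fail=0; on 'd' 0 → fail=5;  out ∅∪∅=∅
  n10('ac'): parent n1 fail=0; on 'c' 0 → fail=14;  out ∅∪∅=∅
  n15('cb'): parent n14 fail=0; on 'b' 0 → fail=13;  out ∅∪{3}={3}
  n17('cd'): parent n14 fail=0; on 'd' 0 → fail=5;  out ∅∪∅=∅
  n21('aa'): parent n1 fail=0; on 'a' 0 → fail=1;  out ∅∪∅=∅
  n25('ca'): parent n14 fail=0; on 'a' 0 → fail=1;  out {7}∪∅={7}
  n3('abc'): parent n2 fail=13; on 'c' 13→0 → fail=14;  out ∅∪∅=∅
  n7('dda'): parent n6 fail=5; on 'a' 5→0 → fail=1;  out ∅∪∅=∅
  n11('acc'): parent n10 fail=14; on 'c' 14→0 → fail=14;  out ∅∪∅=∅
  n16('cba'): parent n15 fail=13; on 'a' 13→0 → fail=1;  out {4}∪∅={4}
  n18('cdc'): parent n17 fail=5; on 'c' 5→0 → fail=14;  out ∅∪∅=∅
  n22('aab'): parent n21 fail=1; on 'b' 1 → fail=2;  out ∅∪{3}={3}
  n4('abca'): parent n3 fail=14; on 'a' 14 → fail=25;  out {0}∪{7}={0,7}
  n8('ddac'): parent n7 fail=1; on 'c' 1 → fail=10;  out ∅∪∅=∅
  n12('accc'): parent n11 fail=14; on 'c' 14→0 → fail=14;  out {2}∪∅={2}
  n19('cdcd'): parent n18 fail=14; on 'd' 14 → fail=17;  out ∅∪∅=∅
  n23('aabc'): parent n22 fail=2; on 'c' 2 → fail=3;  out ∅∪∅=∅
  n9('ddacc'): parent n8 fail=10; on 'c' 10 → fail=11;  out {1}∪∅={1}
  n20('cdcda'): parent n19 fail=17; on 'a' 17→5→0 → fail=1;  out {5}∪∅={5}
  n24('aabca'): parent n23 fail=3; on 'a' 3 → fail=4;  out {6}∪{0,7}={0,6,7}

Text stream:
[0] read 'c'  n0⇒n14
[1] read 'b'  n14⇒n15  emit P3@[1:1]
[2] read 'a'  n15⇒n16  emit P4@[0:2]
[3] read 'c'  n16⇒n10 (fail-walked)
[4] read 'd'  n10⇒n17 (fail-walked)
[5] read 'c'  n17⇒n18
[6] read 'd'  n18⇒n19
[7] read 'a'  n19⇒n20  emit P5@[3:7]
[8] read 'c'  n20⇒n10 (fail-walked)
[9] read 'c'  n10⇒n11
[10] read 'c'  n11⇒n12  emit P2@[7:10]
[11] read 'd'  n12⇒n17 (fail-walked)
[12] read 'c'  n17⇒n18
[13] read 'd'  n18⇒n19
[14] read 'a'  n19⇒n20  emit P5@[10:14]
[15] read 'c'  n20⇒n10 (fail-walked)
[16] read 'a'  n10⇒n25 (fail-walked)  emit P7@[15:16]
[17] read 'c'  n25⇒n10 (fail-walked)
[18] read 'd'  n10⇒n17 (fail-walked)
[19] read 'c'  n17⇒n18
[20] read 'b'  n18⇒n15 (fail-walked)  emit P3@[20:20]
[21] read 'a'  n15⇒n16  emit P4@[19:21]
[22] read 'c'  n16⇒n10 (fail-walked)
[23] read 'c'  n10⇒n11
[24] read 'a'  n11⇒n25 (fail-walked)  emit P7@[23:24]
[25] read 'b'  n25⇒n2 (fail-walked)  emit P3@[25:25]
[26] read 'a'  n2⇒n1 (fail-walked)
[27] read 'a'  n1⇒n21
[28] read 'c'  n21⇒n10 (fail-walked)

All matches (sorted): [[1,3],[2,4],[7,5],[10,2],[14,5],[16,7],[20,3],[21,4],[24,7],[25,3]]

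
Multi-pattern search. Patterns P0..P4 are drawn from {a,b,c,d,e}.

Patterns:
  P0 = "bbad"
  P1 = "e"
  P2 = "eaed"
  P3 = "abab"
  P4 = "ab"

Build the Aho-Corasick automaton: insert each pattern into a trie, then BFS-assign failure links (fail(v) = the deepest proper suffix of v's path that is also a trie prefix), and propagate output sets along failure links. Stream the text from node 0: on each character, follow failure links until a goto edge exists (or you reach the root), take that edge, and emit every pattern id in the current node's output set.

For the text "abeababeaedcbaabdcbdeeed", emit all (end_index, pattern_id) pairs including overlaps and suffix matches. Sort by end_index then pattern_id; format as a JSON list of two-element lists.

Build:
Trie nodes:
  0='ε' goto a→9 b→1 e→5
  1='b' goto b→2
  2='bb' goto a→3
  3='bba' goto d→4
  4='bbad' goto ·  ←P0
  5='e' goto a→6  ←P1
  6='ea' goto e→7
  7='eae' goto d→8
  8='eaed' goto ·  ←P2
  9='a' goto b→10
  10='ab' goto a→11  ←P4
  11='aba' goto b→12
  12='abab' goto ·  ←P3

Failure links (BFS by depth):
  n1('b'): parent n0 fail=0; on 'b' 0 → fail=0;  out ∅∪∅=∅
  n5('e'): parent n0 fail=0; on 'e' 0 → fail=0;  out {1}∪∅={1}
  n9('a'): parent n0 fail=0; on 'a' 0 → fail=0;  out ∅∪∅=∅
  n2('bb'): parent n1 fail=0; on 'b' 0 → fail=1;  out ∅∪∅=∅
  n6('ea'): parent n5 fail=0; on 'a' 0 → fail=9;  out ∅∪∅=∅
  n10('ab'): parent n9 fail=0; on 'b' 0 → fail=1;  out {4}∪∅={4}
  n3('bba'): parent n2 fail=1; on 'a' 1→0 → fail=9;  out ∅∪∅=∅
  n7('eae'): parent n6 fail=9; on 'e' 9→0 → fail=5;  out ∅∪{1}={1}
  n11('aba'): parent n10 fail=1; on 'a' 1→0 → fail=9;  out ∅∪∅=∅
  n4('bbad'): parent n3 fail=9; on 'd' 9→0 → fail=0;  out {0}∪∅={0}
  n8('eaed'): parent n7 fail=5; on 'd' 5→0 → fail=0;  out {2}∪∅={2}
  n12('abab'): parent n11 fail=9; on 'b' 9 → fail=10;  out {3}∪{4}={3,4}

Text stream:
i=0 'a': node 0→9
i=1 'b': node 9→10  → match P4@[0:1]
i=2 'e': node 10→5 (via fail)  → match P1@[2:2]
i=3 'a': node 5→6
i=4 'b': node 6→10 (via fail)  → match P4@[3:4]
i=5 'a': node 10→11
i=6 'b': node 11→12  → match P3@[3:6],P4@[5:6]
i=7 'e': node 12→5 (via fail)  → match P1@[7:7]
i=8 'a': node 5→6
i=9 'e': node 6→7  → match P1@[9:9]
i=10 'd': node 7→8  → match P2@[7:10]
i=11 'c': node 8→0 (via fail)
i=12 'b': node 0→1
i=13 'a': node 1→9 (via fail)
i=14 'a': node 9→9 (via fail)
i=15 'b': node 9→10  → match P4@[14:15]
i=16 'd': node 10→0 (via fail)
i=17 'c': node 0→0
i=18 'b': node 0→1
i=19 'd': node 1→0 (via fail)
i=20 'e': node 0→5  → match P1@[20:20]
i=21 'e': node 5→5 (via fail)  → match P1@[21:21]
i=22 'e': node 5→5 (via fail)  → match P1@[22:22]
i=23 'd': node 5→0 (via fail)

Matches: [[1,4],[2,1],[4,4],[6,3],[6,4],[7,1],[9,1],[10,2],[15,4],[20,1],[21,1],[22,1]]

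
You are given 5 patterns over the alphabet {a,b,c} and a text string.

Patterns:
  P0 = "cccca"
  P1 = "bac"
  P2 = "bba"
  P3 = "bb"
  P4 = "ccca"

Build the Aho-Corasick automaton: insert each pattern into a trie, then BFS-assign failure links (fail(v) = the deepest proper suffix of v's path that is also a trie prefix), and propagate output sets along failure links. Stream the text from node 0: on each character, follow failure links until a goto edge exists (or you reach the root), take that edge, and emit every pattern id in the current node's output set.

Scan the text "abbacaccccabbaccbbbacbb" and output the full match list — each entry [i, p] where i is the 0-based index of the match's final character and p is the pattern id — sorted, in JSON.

Build:
Trie nodes:
  n0 'ε': b→6 c→1
  n1 'c': c→2
  n2 'cc': c→3
  n3 'ccc': a→11 c→4
  n4 'cccc': a→5
  n5 'cccca': ·  ←P0
  n6 'b': a→7 b→9
  n7 'ba': c→8
  n8 'bac': ·  ←P1
  n9 'bb': a→10  ←P3
  n10 'bba': ·  ←P2
  n11 'ccca': ·  ←P4

Failure links (BFS by depth):
  fail(1) 'c': from fail(0)=0 chase 'c': 0 ⇒ 0;  out=∅∪out(0)=∅
  fail(6) 'b': from fail(0)=0 chase 'b': 0 ⇒ 0;  out=∅∪out(0)=∅
  fail(2) 'cc': from fail(1)=0 chase 'c': 0 ⇒ 1;  out=∅∪out(1)=∅
  fail(7) 'ba': from fail(6)=0 chase 'a': 0 ⇒ 0;  out=∅∪out(0)=∅
  fail(9) 'bb': from fail(6)=0 chase 'b': 0 ⇒ 6;  out={3}∪out(6)={3}
  fail(3) 'ccc': from fail(2)=1 chase 'c': 1 ⇒ 2;  out=∅∪out(2)=∅
  fail(8) 'bac': from fail(7)=0 chase 'c': 0 ⇒ 1;  out={1}∪out(1)={1}
  fail(10) 'bba': from fail(9)=6 chase 'a': 6 ⇒ 7;  out={2}∪out(7)={2}
  fail(4) 'cccc': from fail(3)=2 chase 'c': 2 ⇒ 3;  out=∅∪out(3)=∅
  fail(11) 'ccca': from fail(3)=2 chase 'a': 2→1→0 ⇒ 0;  out={4}∪out(0)={4}
  fail(5) 'cccca': from fail(4)=3 chase 'a': 3 ⇒ 11;  out={0}∪out(11)={0,4}

Scan:
i=0 'a': node 0→0
i=1 'b': node 0→6
i=2 'b': node 6→9  emit P3@[1:2]
i=3 'a': node 9→10  emit P2@[1:3]
i=4 'c': node 10→8 (via fail)  emit P1@[2:4]
i=5 'a': node 8→0 (via fail)
i=6 'c': node 0→1
i=7 'c': node 1→2
i=8 'c': node 2→3
i=9 'c': node 3→4
i=10 'a': node 4→5  emit P0@[6:10],P4@[7:10]
i=11 'b': node 5→6 (via fail)
i=12 'b': node 6→9  emit P3@[11:12]
i=13 'a': node 9→10  emit P2@[11:13]
i=14 'c': node 10→8 (via fail)  emit P1@[12:14]
i=15 'c': node 8→2 (via fail)
i=16 'b': node 2→6 (via fail)
i=17 'b': node 6→9  emit P3@[16:17]
i=18 'b': node 9→9 (via fail)  emit P3@[17:18]
i=19 'a': node 9→10  emit P2@[17:19]
i=20 'c': node 10→8 (via fail)  emit P1@[18:20]
i=21 'b': node 8→6 (via fail)
i=22 'b': node 6→9  emit P3@[21:22]

Result: [[2,3],[3,2],[4,1],[10,0],[10,4],[12,3],[13,2],[14,1],[17,3],[18,3],[19,2],[20,1],[22,3]]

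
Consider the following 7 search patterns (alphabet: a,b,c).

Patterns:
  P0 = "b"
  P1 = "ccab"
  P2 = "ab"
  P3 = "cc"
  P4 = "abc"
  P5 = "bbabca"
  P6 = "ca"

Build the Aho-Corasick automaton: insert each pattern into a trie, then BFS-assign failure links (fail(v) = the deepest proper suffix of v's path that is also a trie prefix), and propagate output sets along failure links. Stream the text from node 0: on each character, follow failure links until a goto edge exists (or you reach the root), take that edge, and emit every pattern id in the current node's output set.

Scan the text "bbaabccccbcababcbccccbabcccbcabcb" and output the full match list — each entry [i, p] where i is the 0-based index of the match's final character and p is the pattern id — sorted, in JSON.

Construct AC machine:
Trie (insert patterns):
  0='ε' goto a→6 b→1 c→2
  1='b' goto b→9  [P0 ends]
  2='c' goto a→14 c→3
  3='cc' goto a→4  [P3 ends]
  4='cca' goto b→5
  5='ccab' goto ·  [P1 ends]
  6='a' goto b→7
  7='ab' goto c→8  [P2 ends]
  8='abc' goto ·  [P4 ends]
  9='bb' goto a→10
  10='bba' goto b→11
  11='bbab' goto c→12
  12='bbabc' goto a→13
  13='bbabca' goto ·  [P5 ends]
  14='ca' goto ·  [P6 ends]

Failure links (BFS by depth):
  n1('b'): parent n0 fail=0; on 'b' 0 → fail=0;  out {0}∪∅={0}
  n2('c'): parent n0 fail=0; on 'c' 0 → fail=0;  out ∅∪∅=∅
  n6('a'): parent n0 fail=0; on 'a' 0 → fail=0;  out ∅∪∅=∅
  n3('cc'): parent n2 fail=0; on 'c' 0 → fail=2;  out {3}∪∅={3}
  n7('ab'): parent n6 fail=0; on 'b' 0 → fail=1;  out {2}∪{0}={0,2}
  n9('bb'): parent n1 fail=0; on 'b' 0 → fail=1;  out ∅∪{0}={0}
  n14('ca'): parent n2 fail=0; on 'a' 0 → fail=6;  out {6}∪∅={6}
  n4('cca'): parent n3 fail=2; on 'a' 2 → fail=14;  out ∅∪{6}={6}
  n8('abc'): parent n7 fail=1; on 'c' 1→0 → fail=2;  out {4}∪∅={4}
  n10('bba'): parent n9 fail=1; on 'a' 1→0 → fail=6;  out ∅∪∅=∅
  n5('ccab'): parent n4 fail=14; on 'b' 14→6 → fail=7;  out {1}∪{0,2}={0,1,2}
  n11('bbab'): parent n10 fail=6; on 'b' 6 → fail=7;  out ∅∪{0,2}={0,2}
  n12('bbabc'): parent n11 fail=7; on 'c' 7 → fail=8;  out ∅∪{4}={4}
  n13('bbabca'): parent n12 fail=8; on 'a' 8→2 → fail=14;  out {5}∪{6}={5,6}

Text stream:
i=0 'b': node 0→1  → match P0@[0:0]
i=1 'b': node 1→9  → match P0@[1:1]
i=2 'a': node 9→10
i=3 'a': node 10→6 (via fail)
i=4 'b': node 6→7  → match P0@[4:4],P2@[3:4]
i=5 'c': node 7→8  → match P4@[3:5]
i=6 'c': node 8→3 (via fail)  → match P3@[5:6]
i=7 'c': node 3→3 (via fail)  → match P3@[6:7]
i=8 'c': node 3→3 (via fail)  → match P3@[7:8]
i=9 'b': node 3→1 (via fail)  → match P0@[9:9]
i=10 'c': node 1→2 (via fail)
i=11 'a': node 2→14  → match P6@[10:11]
i=12 'b': node 14→7 (via fail)  → match P0@[12:12],P2@[11:12]
i=13 'a': node 7→6 (via fail)
i=14 'b': node 6→7  → match P0@[14:14],P2@[13:14]
i=15 'c': node 7→8  → match P4@[13:15]
i=16 'b': node 8→1 (via fail)  → match P0@[16:16]
i=17 'c': node 1→2 (via fail)
i=18 'c': node 2→3  → match P3@[17:18]
i=19 'c': node 3→3 (via fail)  → match P3@[18:19]
i=20 'c': node 3→3 (via fail)  → match P3@[19:20]
i=21 'b': node 3→1 (via fail)  → match P0@[21:21]
i=22 'a': node 1→6 (via fail)
i=23 'b': node 6→7  → match P0@[23:23],P2@[22:23]
i=24 'c': node 7→8  → match P4@[22:24]
i=25 'c': node 8→3 (via fail)  → match P3@[24:25]
i=26 'c': node 3→3 (via fail)  → match P3@[25:26]
i=27 'b': node 3→1 (via fail)  → match P0@[27:27]
i=28 'c': node 1→2 (via fail)
i=29 'a': node 2→14  → match P6@[28:29]
i=30 'b': node 14→7 (via fail)  → match P0@[30:30],P2@[29:30]
i=31 'c': node 7→8  → match P4@[29:31]
i=32 'b': node 8→1 (via fail)  → match P0@[32:32]

Result: [[0,0],[1,0],[4,0],[4,2],[5,4],[6,3],[7,3],[8,3],[9,0],[11,6],[12,0],[12,2],[14,0],[14,2],[15,4],[16,0],[18,3],[19,3],[20,3],[21,0],[23,0],[23,2],[24,4],[25,3],[26,3],[27,0],[29,6],[30,0],[30,2],[31,4],[32,0]]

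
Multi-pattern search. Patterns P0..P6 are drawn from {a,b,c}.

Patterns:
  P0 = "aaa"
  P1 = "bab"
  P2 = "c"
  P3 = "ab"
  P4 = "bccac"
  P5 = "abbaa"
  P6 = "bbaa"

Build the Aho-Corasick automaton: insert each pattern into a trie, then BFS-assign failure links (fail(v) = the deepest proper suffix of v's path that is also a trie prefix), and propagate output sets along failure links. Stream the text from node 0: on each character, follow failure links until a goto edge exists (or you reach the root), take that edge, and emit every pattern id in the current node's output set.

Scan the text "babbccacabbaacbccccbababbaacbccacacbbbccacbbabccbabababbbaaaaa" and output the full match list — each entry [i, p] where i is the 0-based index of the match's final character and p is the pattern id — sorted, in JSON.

Construct AC machine:
Trie (insert patterns):
  0='ε' goto a→1 b→4 c→7
  1='a' goto a→2 b→8
  2='aa' goto a→3
  3='aaa' goto ·  [P0 ends]
  4='b' goto a→5 b→16 c→9
  5='ba' goto b→6
  6='bab' goto ·  [P1 ends]
  7='c' goto ·  [P2 ends]
  8='ab' goto b→13  [P3 ends]
  9='bc' goto c→10
  10='bcc' goto a→11
  11='bcca' goto c→12
  12='bccac' goto ·  [P4 ends]
  13='abb' goto a→14
  14='abba' goto a→15
  15='abbaa' goto ·  [P5 ends]
  16='bb' goto a→17
  17='bba' goto a→18
  18='bbaa' goto ·  [P6 ends]

Failure links (BFS by depth):
  n1('a'): parent n0 fail=0; on 'a' 0 → fail=0;  out ∅∪∅=∅
  n4('b'): parent n0 fail=0; on 'b' 0 → fail=0;  out ∅∪∅=∅
  n7('c'): parent n0 fail=0; on 'c' 0 → fail=0;  out {2}∪∅={2}
  n2('aa'): parent n1 fail=0; on 'a' 0 → fail=1;  out ∅∪∅=∅
  n5('ba'): parent n4 fail=0; on 'a' 0 → fail=1;  out ∅∪∅=∅
  n8('ab'): parent n1 fail=0; on 'b' 0 → fail=4;  out {3}∪∅={3}
  n9('bc'): parent n4 fail=0; on 'c' 0 → fail=7;  out ∅∪{2}={2}
  n16('bb'): parent n4 fail=0; on 'b' 0 → fail=4;  out ∅∪∅=∅
  n3('aaa'): parent n2 fail=1; on 'a' 1 → fail=2;  out {0}∪∅={0}
  n6('bab'): parent n5 fail=1; on 'b' 1 → fail=8;  out {1}∪{3}={1,3}
  n10('bcc'): parent n9 fail=7; on 'c' 7→0 → fail=7;  out ∅∪{2}={2}
  n13('abb'): parent n8 fail=4; on 'b' 4 → fail=16;  out ∅∪∅=∅
  n17('bba'): parent n16 fail=4; on 'a' 4 → fail=5;  out ∅∪∅=∅
  n11('bcca'): parent n10 fail=7; on 'a' 7→0 → fail=1;  out ∅∪∅=∅
  n14('abba'): parent n13 fail=16; on 'a' 16 → fail=17;  out ∅∪∅=∅
  n18('bbaa'): parent n17 fail=5; on 'a' 5→1 → fail=2;  out {6}∪∅={6}
  n12('bccac'): parent n11 fail=1; on 'c' 1→0 → fail=7;  out {4}∪{2}={2,4}
  n15('abbaa'): parent n14 fail=17; on 'a' 17 → fail=18;  out {5}∪{6}={5,6}

Text stream:
pos 0 'b': at 4
pos 1 'a': at 5
pos 2 'b': at 6  ** P1@[0:2],P3@[1:2]
pos 3 'b': at 13 (via fail)
pos 4 'c': at 9 (via fail)  ** P2@[4:4]
pos 5 'c': at 10  ** P2@[5:5]
pos 6 'a': at 11
pos 7 'c': at 12  ** P2@[7:7],P4@[3:7]
pos 8 'a': at 1 (via fail)
pos 9 'b': at 8  ** P3@[8:9]
pos 10 'b': at 13
pos 11 'a': at 14
pos 12 'a': at 15  ** P5@[8:12],P6@[9:12]
pos 13 'c': at 7 (via fail)  ** P2@[13:13]
pos 14 'b': at 4 (via fail)
pos 15 'c': at 9  ** P2@[15:15]
pos 16 'c': at 10  ** P2@[16:16]
pos 17 'c': at 7 (via fail)  ** P2@[17:17]
pos 18 'c': at 7 (via fail)  ** P2@[18:18]
pos 19 'b': at 4 (via fail)
pos 20 'a': at 5
pos 21 'b': at 6  ** P1@[19:21],P3@[20:21]
pos 22 'a': at 5 (via fail)
pos 23 'b': at 6  ** P1@[21:23],P3@[22:23]
pos 24 'b': at 13 (via fail)
pos 25 'a': at 14
pos 26 'a': at 15  ** P5@[22:26],P6@[23:26]
pos 27 'c': at 7 (via fail)  ** P2@[27:27]
pos 28 'b': at 4 (via fail)
pos 29 'c': at 9  ** P2@[29:29]
pos 30 'c': at 10  ** P2@[30:30]
pos 31 'a': at 11
pos 32 'c': at 12  ** P2@[32:32],P4@[28:32]
pos 33 'a': at 1 (via fail)
pos 34 'c': at 7 (via fail)  ** P2@[34:34]
pos 35 'b': at 4 (via fail)
pos 36 'b': at 16
pos 37 'b': at 16 (via fail)
pos 38 'c': at 9 (via fail)  ** P2@[38:38]
pos 39 'c': at 10  ** P2@[39:39]
pos 40 'a': at 11
pos 41 'c': at 12  ** P2@[41:41],P4@[37:41]
pos 42 'b': at 4 (via fail)
pos 43 'b': at 16
pos 44 'a': at 17
pos 45 'b': at 6 (via fail)  ** P1@[43:45],P3@[44:45]
pos 46 'c': at 9 (via fail)  ** P2@[46:46]
pos 47 'c': at 10  ** P2@[47:47]
pos 48 'b': at 4 (via fail)
pos 49 'a': at 5
pos 50 'b': at 6  ** P1@[48:50],P3@[49:50]
pos 51 'a': at 5 (via fail)
pos 52 'b': at 6  ** P1@[50:52],P3@[51:52]
pos 53 'a': at 5 (via fail)
pos 54 'b': at 6  ** P1@[52:54],P3@[53:54]
pos 55 'b': at 13 (via fail)
pos 56 'b': at 16 (via fail)
pos 57 'a': at 17
pos 58 'a': at 18  ** P6@[55:58]
pos 59 'a': at 3 (via fail)  ** P0@[57:59]
pos 60 'a': at 3 (via fail)  ** P0@[58:60]
pos 61 'a': at 3 (via fail)  ** P0@[59:61]

Result: [[2,1],[2,3],[4,2],[5,2],[7,2],[7,4],[9,3],[12,5],[12,6],[13,2],[15,2],[16,2],[17,2],[18,2],[21,1],[21,3],[23,1],[23,3],[26,5],[26,6],[27,2],[29,2],[30,2],[32,2],[32,4],[34,2],[38,2],[39,2],[41,2],[41,4],[45,1],[45,3],[46,2],[47,2],[50,1],[50,3],[52,1],[52,3],[54,1],[54,3],[58,6],[59,0],[60,0],[61,0]]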